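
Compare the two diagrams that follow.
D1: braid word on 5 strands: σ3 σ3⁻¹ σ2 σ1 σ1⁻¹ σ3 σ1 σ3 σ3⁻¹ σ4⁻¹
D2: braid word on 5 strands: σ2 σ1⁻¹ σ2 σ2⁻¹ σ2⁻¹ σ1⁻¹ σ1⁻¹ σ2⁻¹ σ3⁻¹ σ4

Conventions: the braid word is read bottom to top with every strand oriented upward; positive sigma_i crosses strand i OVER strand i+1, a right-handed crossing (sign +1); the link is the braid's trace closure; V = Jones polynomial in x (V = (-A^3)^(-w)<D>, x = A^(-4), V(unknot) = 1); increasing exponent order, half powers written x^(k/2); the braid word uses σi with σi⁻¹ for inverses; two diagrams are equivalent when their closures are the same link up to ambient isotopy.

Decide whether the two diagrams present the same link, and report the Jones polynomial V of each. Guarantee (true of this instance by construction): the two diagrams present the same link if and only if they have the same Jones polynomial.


same link: no
V(D1) = 1  [10 crossings, <D> = A^6, w = +2]
V(D2) = -x^-4 + x^-3 + x^-1  (w -4, c 10, <D> = A^-8 + 1 - A^4)
note: comparing 2 Jones polynomials yields 2 groups


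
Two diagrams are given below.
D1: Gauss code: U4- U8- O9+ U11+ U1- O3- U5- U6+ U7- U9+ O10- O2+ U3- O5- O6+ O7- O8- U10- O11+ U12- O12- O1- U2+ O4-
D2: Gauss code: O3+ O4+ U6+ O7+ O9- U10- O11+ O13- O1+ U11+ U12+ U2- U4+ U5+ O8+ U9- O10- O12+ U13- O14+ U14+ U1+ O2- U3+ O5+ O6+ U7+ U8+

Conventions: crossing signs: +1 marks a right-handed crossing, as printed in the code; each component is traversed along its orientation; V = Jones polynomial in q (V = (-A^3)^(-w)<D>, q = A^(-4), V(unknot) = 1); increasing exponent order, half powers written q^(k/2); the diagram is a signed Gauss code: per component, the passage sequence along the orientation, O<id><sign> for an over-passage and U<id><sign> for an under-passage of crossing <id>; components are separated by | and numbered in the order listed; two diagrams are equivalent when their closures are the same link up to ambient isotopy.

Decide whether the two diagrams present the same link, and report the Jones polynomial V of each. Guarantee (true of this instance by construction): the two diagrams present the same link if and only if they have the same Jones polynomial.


equivalent: no
V(D1) = 1  (w -4, c 12, <D> = A^-12)
V(D2) = q - q^2 + 2q^3 - q^4 + q^5 - q^6  [14 crossings, <D> = -A^-6 + A^-2 - A^2 + 2A^6 - A^10 + A^14, w = +6]
key observation: comparing 2 Jones polynomials yields 2 groups


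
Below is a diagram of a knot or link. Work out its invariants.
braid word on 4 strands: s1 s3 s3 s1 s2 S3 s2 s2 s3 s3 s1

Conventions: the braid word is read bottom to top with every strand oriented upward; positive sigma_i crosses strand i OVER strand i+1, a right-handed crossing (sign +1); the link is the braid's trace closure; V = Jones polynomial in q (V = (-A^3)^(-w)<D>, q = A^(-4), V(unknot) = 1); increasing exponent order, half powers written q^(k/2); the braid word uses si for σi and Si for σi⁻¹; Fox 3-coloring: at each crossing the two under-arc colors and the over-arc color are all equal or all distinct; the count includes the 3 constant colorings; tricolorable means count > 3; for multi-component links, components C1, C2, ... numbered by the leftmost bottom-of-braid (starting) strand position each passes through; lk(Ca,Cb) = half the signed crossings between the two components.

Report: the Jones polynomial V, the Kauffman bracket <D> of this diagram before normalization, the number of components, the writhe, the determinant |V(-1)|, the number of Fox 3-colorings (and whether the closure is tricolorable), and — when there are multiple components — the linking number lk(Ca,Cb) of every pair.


V(q) = q^3 - q^4 + 4q^5 - 5q^6 + 7q^7 - 9q^8 + 8q^9 - 7q^10 + 5q^11 - 3q^12 + q^13
bracket: -A^-25 + 3A^-21 - 5A^-17 + 7A^-13 - 8A^-9 + 9A^-5 - 7A^-1 + 5A^3 - 4A^7 + A^11 - A^15, w = +9
1 component, writhe +9, over 11 crossings
det 51, colorings 9 of 3^11 — tricolorable
observation: w = +9 shifts under R1 moves; the (-A^3)^(-9) factor cancels that in V


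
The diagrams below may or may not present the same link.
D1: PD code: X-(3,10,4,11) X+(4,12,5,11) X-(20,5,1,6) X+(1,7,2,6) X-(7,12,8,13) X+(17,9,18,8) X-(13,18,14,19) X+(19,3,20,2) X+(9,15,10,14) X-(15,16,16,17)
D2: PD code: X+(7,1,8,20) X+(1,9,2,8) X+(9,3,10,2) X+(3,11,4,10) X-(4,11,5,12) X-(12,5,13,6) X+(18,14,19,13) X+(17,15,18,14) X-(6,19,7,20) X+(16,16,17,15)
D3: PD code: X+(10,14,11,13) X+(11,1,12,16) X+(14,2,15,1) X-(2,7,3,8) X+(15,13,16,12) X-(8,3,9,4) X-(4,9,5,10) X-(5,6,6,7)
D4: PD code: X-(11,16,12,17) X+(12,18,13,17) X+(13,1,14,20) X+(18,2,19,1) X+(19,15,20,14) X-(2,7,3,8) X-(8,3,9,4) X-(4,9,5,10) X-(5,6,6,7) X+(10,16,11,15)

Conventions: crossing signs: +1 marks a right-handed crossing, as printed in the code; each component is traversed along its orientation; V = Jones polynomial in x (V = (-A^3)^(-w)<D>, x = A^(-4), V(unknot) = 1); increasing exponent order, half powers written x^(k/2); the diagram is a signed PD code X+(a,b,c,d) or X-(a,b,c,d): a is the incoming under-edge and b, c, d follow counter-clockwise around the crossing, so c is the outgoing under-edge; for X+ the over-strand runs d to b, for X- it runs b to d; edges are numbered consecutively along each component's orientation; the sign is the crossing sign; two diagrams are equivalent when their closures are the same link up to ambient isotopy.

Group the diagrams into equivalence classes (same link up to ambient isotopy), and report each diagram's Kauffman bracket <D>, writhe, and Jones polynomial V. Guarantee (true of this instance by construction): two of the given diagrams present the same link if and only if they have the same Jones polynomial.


grouping into links: {D1} | {D2} | {D3, D4}
V(D1) = x^-2 - x^-1 + 1 - x + x^2  (w 0, c 10, <D> = A^-8 - A^-4 + 1 - A^4 + A^8)
V(D2) = 1  (w +4, c 10, <D> = A^12)
D3 (bracket -A^-12 + A^-8 - A^-4 + 3 - A^4 + A^8 - A^12; 8 crossings at w = 0): V = -x^-3 + x^-2 - x^-1 + 3 - x + x^2 - x^3
D4 (bracket -A^-12 + A^-8 - A^-4 + 3 - A^4 + A^8 - A^12; 10 crossings at w = 0): V = -x^-3 + x^-2 - x^-1 + 3 - x + x^2 - x^3
key observation: comparing 4 Jones polynomials yields 3 groups


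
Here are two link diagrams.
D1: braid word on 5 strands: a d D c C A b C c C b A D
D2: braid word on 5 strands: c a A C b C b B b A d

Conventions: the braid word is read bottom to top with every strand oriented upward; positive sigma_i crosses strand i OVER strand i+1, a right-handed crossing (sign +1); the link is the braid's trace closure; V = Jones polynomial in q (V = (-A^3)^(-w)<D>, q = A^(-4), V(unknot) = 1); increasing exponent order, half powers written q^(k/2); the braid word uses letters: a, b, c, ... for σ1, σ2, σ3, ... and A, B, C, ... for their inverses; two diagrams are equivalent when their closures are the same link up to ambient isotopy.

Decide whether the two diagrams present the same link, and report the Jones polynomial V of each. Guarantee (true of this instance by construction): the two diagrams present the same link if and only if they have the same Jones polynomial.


same link: yes
V(D1) = -q^(1/2) - q^(5/2)  [13 crossings, <D> = A^-13 + A^-5, w = -1]
D2 (bracket A^-7 + A; 11 crossings at w = +1): V = -q^(1/2) - q^(5/2)
note: Markov moves rewrite D1 (13 crossings) into D2 (11)


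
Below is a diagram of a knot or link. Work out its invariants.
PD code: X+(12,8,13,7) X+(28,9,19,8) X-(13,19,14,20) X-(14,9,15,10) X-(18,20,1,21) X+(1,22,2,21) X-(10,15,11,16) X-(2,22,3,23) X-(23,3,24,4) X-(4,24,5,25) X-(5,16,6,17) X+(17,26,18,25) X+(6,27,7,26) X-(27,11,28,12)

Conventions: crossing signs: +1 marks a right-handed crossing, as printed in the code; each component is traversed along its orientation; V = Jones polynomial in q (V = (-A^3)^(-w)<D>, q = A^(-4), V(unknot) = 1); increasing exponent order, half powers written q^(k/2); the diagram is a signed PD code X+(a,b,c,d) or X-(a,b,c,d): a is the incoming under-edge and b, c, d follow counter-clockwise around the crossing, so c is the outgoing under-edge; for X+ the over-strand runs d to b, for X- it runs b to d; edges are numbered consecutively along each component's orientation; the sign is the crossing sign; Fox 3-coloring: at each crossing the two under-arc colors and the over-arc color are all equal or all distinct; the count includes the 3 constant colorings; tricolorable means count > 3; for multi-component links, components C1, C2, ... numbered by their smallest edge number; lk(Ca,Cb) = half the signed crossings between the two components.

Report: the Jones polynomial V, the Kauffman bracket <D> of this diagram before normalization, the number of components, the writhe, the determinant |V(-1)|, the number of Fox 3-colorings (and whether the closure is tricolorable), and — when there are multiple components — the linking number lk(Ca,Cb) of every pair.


V(q) = -q^(-15/2) + 3q^(-13/2) - 4q^(-11/2) + 5q^(-9/2) - 6q^(-7/2) + 4q^(-5/2) - 4q^(-3/2) + 2q^(-1/2) - q^(1/2)
bracket: -A^-14 + 2A^-10 - 4A^-6 + 4A^-2 - 6A^2 + 5A^6 - 4A^10 + 3A^14 - A^18, w = -4
2 components, writhe -4, over 14 crossings
lk(C1,C2) = -1
det 30, colorings 9 of 3^14 — tricolorable
observation: the span of V is 8, within the link bound 14 + 2 - 1


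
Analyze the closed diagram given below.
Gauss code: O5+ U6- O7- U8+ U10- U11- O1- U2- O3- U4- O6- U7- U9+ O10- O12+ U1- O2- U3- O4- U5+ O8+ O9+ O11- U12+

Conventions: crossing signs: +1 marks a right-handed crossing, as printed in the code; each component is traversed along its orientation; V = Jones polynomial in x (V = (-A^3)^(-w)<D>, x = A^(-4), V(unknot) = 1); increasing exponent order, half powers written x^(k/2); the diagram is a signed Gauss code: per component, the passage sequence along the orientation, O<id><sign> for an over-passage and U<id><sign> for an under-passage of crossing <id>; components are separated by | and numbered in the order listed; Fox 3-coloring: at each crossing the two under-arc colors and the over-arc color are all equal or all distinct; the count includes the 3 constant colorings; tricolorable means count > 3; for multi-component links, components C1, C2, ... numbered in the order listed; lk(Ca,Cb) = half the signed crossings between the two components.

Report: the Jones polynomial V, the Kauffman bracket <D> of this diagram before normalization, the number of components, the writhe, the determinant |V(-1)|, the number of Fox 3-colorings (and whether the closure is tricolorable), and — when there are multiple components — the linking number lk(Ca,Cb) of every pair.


V(x) = -x^-9 + 2x^-8 - 4x^-7 + 6x^-6 - 7x^-5 + 7x^-4 - 6x^-3 + 6x^-2 - 3x^-1 + 2 - x
bracket: -A^-16 + 2A^-12 - 3A^-8 + 6A^-4 - 6 + 7A^4 - 7A^8 + 6A^12 - 4A^16 + 2A^20 - A^24, w = -4
1 component, writhe -4, over 12 crossings
det 45, colorings 9 of 3^12 — tricolorable
observation: w = -4 (over 12 crossings) is diagram-only; (-A^3)^(4) removes it from V


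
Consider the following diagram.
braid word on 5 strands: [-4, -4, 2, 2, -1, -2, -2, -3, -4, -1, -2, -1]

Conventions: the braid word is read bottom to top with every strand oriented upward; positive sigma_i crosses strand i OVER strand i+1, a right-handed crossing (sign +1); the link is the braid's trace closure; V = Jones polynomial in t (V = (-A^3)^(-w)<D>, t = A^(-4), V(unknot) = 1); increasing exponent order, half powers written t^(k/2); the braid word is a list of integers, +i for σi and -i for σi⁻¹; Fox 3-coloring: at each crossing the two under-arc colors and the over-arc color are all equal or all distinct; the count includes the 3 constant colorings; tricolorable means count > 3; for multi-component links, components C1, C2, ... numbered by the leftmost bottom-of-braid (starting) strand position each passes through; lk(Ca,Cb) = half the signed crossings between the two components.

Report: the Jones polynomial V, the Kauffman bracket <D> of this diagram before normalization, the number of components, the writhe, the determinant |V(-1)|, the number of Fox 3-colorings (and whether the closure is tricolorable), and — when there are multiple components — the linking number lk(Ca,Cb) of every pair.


V = t^-10 - 2t^-9 + 2t^-8 - 4t^-7 + 4t^-6 - 3t^-5 + 3t^-4 - t^-3 + t^-2
<D> = A^-16 - A^-12 + 3A^-8 - 3A^-4 + 4 - 4A^4 + 2A^8 - 2A^12 + A^16 (w = -8)
1 component over 12 crossings, w = -8
9 Fox colorings among 3^12, |V(-1)| = 21: tricolorable
why: V spans 8 powers of t: at least 8 crossings in any diagram


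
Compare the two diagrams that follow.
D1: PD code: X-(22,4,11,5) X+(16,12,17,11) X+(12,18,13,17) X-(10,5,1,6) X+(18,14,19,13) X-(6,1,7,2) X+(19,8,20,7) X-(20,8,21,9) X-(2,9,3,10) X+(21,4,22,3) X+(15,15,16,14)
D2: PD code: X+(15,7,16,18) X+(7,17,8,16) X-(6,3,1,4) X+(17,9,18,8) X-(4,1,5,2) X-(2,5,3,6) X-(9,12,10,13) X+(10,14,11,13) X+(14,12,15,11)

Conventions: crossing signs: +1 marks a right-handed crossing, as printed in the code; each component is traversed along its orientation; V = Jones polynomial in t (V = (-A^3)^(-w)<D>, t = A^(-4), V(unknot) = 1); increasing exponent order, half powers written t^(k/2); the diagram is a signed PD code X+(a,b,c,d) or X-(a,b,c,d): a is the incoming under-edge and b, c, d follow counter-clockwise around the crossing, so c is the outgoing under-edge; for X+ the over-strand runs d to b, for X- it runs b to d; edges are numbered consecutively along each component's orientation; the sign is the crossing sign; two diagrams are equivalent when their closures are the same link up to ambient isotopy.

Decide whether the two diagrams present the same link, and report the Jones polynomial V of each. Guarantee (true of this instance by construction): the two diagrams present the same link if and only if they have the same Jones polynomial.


equivalent: yes
D1 (bracket -A^-11 + 2A + 2A^5 - A^17; 11 crossings at w = +1): V = t^(-7/2) - 2t^(-1/2) - 2t^(1/2) + t^(7/2)
V(D2) = t^(-7/2) - 2t^(-1/2) - 2t^(1/2) + t^(7/2)  [9 crossings, <D> = -A^-11 + 2A + 2A^5 - A^17, w = +1]
observation: from 11 to 9 crossings by R-moves: one link, two diagrams


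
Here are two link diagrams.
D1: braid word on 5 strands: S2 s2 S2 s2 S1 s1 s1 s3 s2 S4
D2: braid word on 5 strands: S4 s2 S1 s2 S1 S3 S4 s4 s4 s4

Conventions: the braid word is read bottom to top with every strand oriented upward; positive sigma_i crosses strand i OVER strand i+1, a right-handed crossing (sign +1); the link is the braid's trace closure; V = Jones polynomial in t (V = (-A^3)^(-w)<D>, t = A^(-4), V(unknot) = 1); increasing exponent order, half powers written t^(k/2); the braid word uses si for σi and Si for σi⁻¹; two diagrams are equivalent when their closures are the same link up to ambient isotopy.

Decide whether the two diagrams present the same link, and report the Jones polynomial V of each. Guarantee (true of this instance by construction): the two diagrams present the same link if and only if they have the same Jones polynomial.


same link: no
V(D1) = 1  [10 crossings, <D> = A^6, w = +2]
V(D2) = t^-2 - t^-1 + 1 - t + t^2  [10 crossings, <D> = A^-8 - A^-4 + 1 - A^4 + A^8, w = 0]
insight: V(t) takes 2 values over 2 diagrams, fixing the grouping


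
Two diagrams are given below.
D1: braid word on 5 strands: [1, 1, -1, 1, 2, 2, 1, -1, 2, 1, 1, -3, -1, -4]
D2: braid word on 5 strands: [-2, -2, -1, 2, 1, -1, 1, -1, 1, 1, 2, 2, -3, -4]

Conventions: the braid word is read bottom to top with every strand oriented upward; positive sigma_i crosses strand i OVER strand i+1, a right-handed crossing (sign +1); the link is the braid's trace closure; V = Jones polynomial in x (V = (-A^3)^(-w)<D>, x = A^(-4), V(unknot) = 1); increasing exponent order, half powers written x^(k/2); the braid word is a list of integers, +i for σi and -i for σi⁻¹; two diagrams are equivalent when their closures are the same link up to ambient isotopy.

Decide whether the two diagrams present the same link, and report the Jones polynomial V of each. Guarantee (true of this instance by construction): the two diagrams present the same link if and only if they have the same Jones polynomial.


same link: no
V(D1) = x^2 + 2x^4 - 2x^5 + x^6 - 2x^7 + x^8  [14 crossings, <D> = A^-20 - 2A^-16 + A^-12 - 2A^-8 + 2A^-4 + A^4, w = +4]
V(D2) = 1  [14 crossings, <D> = 1, w = 0]
insight: 2 values of V(x) split the 2 diagrams


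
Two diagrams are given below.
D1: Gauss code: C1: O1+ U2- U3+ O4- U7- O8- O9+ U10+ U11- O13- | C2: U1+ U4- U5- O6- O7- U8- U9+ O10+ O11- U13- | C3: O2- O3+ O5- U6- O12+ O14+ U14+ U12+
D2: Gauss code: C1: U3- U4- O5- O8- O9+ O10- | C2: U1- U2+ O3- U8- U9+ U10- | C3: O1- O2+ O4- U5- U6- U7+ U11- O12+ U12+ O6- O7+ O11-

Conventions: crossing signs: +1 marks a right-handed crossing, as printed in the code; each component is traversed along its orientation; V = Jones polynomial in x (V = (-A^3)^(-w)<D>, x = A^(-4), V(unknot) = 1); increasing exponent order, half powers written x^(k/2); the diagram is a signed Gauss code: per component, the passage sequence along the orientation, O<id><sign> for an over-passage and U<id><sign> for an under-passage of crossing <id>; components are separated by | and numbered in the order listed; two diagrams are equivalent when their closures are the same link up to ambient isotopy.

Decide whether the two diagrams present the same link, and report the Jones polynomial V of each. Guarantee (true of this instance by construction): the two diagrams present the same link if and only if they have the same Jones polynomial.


same link: yes
V(D1) = x^-5 + 2x^-3 + x^-1  [14 crossings, <D> = A^-2 + 2A^6 + A^14, w = -2]
D2 (bracket A^-8 + 2 + A^8; 12 crossings at w = -4): V = x^-5 + 2x^-3 + x^-1
note: one V(x) for all 2 diagrams — one class (guaranteed)


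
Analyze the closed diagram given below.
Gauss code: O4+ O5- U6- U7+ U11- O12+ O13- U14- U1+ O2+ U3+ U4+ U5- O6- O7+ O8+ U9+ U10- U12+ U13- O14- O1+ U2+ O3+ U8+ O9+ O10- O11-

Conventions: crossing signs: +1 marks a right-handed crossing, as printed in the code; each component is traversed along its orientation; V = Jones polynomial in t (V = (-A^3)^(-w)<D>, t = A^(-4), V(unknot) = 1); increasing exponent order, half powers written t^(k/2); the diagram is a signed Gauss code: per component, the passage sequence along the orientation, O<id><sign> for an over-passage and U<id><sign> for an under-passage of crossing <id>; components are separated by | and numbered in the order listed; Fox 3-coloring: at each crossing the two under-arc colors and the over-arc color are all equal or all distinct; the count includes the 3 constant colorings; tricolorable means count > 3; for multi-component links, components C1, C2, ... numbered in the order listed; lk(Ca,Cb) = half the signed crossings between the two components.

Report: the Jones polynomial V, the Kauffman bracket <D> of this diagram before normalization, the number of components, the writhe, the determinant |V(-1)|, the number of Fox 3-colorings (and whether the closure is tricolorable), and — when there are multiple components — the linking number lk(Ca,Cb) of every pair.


V(t) = t + t^3 - t^4
bracket: -A^-10 + A^-6 + A^2, w = +2
1 component, writhe +2, over 14 crossings
det 3, colorings 9 of 3^14 — tricolorable
observation: w = +2 shifts under R1 moves; the (-A^3)^(-2) factor cancels that in V


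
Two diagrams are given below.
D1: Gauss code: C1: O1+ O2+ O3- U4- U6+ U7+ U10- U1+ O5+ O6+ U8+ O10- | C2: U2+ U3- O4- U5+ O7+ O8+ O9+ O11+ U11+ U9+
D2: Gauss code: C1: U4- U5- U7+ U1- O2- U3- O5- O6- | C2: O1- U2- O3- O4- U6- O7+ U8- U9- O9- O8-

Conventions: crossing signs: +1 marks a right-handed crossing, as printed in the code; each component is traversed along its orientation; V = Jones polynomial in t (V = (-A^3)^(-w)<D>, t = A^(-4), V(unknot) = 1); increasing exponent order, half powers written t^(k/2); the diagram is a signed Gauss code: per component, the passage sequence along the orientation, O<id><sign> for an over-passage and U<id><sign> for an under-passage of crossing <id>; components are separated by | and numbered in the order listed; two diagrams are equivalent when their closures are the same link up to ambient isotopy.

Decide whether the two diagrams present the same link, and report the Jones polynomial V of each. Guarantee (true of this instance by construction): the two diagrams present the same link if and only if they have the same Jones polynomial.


same link: no
V(D1) = -t^(1/2) - t^(5/2)  [11 crossings, <D> = A^5 + A^13, w = +5]
V(D2) = -t^(-11/2) + t^(-9/2) - t^(-7/2) - t^(-3/2)  [9 crossings, <D> = A^-15 + A^-7 - A^-3 + A, w = -7]
insight: comparing 2 Jones polynomials yields 2 groups


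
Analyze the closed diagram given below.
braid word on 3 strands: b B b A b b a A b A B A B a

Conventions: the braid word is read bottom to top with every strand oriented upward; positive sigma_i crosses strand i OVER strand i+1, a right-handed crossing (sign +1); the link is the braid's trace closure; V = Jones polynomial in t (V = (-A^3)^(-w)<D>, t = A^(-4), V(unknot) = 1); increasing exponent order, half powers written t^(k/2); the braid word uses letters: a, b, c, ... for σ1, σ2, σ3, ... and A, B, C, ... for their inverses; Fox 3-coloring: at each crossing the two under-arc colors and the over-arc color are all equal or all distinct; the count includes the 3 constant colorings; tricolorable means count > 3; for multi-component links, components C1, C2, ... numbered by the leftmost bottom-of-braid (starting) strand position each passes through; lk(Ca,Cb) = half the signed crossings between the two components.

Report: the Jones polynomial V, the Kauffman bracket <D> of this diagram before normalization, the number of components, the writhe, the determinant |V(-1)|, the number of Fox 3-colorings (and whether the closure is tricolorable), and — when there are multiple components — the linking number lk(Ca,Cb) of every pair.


V(t) = -t^-3 + t^-2 - t^-1 + 3 - t + t^2 - t^3
bracket: -A^-12 + A^-8 - A^-4 + 3 - A^4 + A^8 - A^12, w = 0
1 component, writhe 0, over 14 crossings
det 9, colorings 27 of 3^14 — tricolorable
observation: V is palindromic (span 6, det 9): t -> 1/t fixes it; necessary, not sufficient, for amphichirality


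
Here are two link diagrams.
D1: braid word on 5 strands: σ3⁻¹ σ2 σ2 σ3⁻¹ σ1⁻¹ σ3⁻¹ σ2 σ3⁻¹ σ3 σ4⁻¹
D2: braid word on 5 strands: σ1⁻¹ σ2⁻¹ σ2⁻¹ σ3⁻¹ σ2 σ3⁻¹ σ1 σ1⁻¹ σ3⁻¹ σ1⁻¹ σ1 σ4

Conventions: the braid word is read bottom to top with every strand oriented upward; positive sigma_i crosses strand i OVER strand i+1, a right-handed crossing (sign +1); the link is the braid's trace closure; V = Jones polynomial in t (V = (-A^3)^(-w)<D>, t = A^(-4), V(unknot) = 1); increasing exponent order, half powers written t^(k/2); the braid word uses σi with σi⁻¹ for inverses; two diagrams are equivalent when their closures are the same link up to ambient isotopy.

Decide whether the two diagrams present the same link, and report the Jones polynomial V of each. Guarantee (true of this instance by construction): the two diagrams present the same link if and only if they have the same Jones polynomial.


equivalent: no
V(D1) = -t^-3 + 2t^-2 - 2t^-1 + 3 - 2t + 2t^2 - t^3  (w -2, c 10, <D> = -A^-18 + 2A^-14 - 2A^-10 + 3A^-6 - 2A^-2 + 2A^2 - A^6)
D2 (bracket A^-8 - A^-4 + 2 - A^4 + A^8 - A^12; 12 crossings at w = -4): V = -t^-6 + t^-5 - t^-4 + 2t^-3 - t^-2 + t^-1
why: V(t) takes 2 values over 2 diagrams, fixing the grouping


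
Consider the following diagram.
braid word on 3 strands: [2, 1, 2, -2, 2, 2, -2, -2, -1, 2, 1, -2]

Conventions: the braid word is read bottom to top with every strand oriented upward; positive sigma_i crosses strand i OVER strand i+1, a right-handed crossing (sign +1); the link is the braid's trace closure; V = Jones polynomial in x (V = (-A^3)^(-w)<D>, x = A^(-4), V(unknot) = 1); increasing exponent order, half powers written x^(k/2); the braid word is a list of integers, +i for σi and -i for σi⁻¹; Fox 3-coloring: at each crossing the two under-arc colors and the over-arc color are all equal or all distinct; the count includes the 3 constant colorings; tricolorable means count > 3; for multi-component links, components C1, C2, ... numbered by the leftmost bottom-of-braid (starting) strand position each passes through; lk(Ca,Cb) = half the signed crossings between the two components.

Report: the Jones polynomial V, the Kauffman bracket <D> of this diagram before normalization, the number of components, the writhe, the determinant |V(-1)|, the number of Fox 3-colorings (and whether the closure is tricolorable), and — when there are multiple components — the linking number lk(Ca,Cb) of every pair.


V(x) = 1
bracket: A^6, w = +2
1 component, writhe +2, over 12 crossings
det 1, colorings 3 of 3^12 — not tricolorable
observation: w = +2 (over 12 crossings) is diagram-only; (-A^3)^(-2) removes it from V


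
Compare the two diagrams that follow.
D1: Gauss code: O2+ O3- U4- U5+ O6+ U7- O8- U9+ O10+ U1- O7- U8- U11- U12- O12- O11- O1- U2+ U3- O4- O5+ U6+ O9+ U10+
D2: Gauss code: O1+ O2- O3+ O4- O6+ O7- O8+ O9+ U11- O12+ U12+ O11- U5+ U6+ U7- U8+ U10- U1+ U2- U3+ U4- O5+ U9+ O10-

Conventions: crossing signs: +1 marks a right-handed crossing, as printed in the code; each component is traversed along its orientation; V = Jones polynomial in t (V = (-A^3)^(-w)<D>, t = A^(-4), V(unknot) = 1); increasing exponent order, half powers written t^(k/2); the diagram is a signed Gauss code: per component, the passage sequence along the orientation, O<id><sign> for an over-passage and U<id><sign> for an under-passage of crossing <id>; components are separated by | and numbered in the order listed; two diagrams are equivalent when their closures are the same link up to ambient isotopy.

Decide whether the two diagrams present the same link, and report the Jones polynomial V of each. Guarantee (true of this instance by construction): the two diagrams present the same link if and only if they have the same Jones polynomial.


equivalent: no
V(D1) = -t^-3 + 2t^-2 - 2t^-1 + 3 - 2t + 2t^2 - t^3  (w -2, c 12, <D> = -A^-18 + 2A^-14 - 2A^-10 + 3A^-6 - 2A^-2 + 2A^2 - A^6)
D2 (bracket A^6; 12 crossings at w = +2): V = 1
why: V(t) takes 2 values over 2 diagrams, fixing the grouping


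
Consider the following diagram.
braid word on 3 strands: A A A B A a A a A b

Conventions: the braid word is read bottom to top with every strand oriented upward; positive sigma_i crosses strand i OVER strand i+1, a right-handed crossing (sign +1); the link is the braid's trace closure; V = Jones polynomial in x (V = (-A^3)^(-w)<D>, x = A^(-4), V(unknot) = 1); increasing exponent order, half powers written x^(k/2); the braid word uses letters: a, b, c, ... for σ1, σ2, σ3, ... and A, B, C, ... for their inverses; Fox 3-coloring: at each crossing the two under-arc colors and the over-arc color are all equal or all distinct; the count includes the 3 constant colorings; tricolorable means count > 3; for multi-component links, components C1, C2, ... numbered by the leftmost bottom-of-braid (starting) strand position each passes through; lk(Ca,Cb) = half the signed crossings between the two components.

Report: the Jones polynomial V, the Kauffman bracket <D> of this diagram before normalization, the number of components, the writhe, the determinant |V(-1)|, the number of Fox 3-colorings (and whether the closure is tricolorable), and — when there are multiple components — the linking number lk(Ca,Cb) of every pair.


V = -x^-4 + x^-3 + x^-1
<D> = A^-8 + 1 - A^4 (w = -4)
1 component over 10 crossings, w = -4
9 Fox colorings among 3^10, |V(-1)| = 3: tricolorable
why: the word shrinks to σ1⁻¹ σ1⁻¹ σ1⁻¹ σ2⁻¹ σ1⁻¹ σ2 after cancelling


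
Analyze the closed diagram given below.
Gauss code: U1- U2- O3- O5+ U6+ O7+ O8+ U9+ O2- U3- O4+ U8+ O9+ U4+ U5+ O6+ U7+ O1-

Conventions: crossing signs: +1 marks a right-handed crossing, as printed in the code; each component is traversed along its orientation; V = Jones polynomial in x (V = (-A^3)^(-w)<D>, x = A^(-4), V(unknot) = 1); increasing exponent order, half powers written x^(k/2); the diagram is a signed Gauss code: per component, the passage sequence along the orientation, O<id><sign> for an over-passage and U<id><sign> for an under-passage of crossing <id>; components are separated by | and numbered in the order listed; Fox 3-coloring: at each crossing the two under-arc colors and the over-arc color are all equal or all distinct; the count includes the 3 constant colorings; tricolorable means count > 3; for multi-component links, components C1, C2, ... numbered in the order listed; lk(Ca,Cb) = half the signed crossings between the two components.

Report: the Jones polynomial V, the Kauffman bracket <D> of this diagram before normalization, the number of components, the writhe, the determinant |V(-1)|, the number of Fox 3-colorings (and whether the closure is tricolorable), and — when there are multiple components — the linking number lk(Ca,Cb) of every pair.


V = 2x - 2x^2 + 3x^3 - 3x^4 + 2x^5 - 2x^6 + x^7
<D> = -A^-19 + 2A^-15 - 2A^-11 + 3A^-7 - 3A^-3 + 2A - 2A^5 (w = +3)
1 component over 9 crossings, w = +3
9 Fox colorings among 3^9, |V(-1)| = 15: tricolorable
why: w = +3 shifts under R1 moves; the (-A^3)^(-3) factor cancels that in V


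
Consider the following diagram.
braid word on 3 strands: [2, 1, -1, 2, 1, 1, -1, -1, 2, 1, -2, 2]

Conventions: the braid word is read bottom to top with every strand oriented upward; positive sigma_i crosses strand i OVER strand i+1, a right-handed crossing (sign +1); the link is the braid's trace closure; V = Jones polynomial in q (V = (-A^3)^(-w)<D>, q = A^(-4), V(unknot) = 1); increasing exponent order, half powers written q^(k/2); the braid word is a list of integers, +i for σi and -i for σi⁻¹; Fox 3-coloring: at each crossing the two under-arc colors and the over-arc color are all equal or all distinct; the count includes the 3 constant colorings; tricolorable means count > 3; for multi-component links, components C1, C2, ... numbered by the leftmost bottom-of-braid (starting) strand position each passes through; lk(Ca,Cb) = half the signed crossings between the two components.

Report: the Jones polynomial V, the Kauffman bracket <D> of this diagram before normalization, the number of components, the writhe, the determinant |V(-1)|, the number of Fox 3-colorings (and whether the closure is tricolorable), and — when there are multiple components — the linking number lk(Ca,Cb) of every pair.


V(q) = q + q^3 - q^4
bracket: -A^-4 + 1 + A^8, w = +4
1 component, writhe +4, over 12 crossings
det 3, colorings 9 of 3^12 — tricolorable
observation: inverse pairs cancel, leaving σ2 σ2 σ2 σ1


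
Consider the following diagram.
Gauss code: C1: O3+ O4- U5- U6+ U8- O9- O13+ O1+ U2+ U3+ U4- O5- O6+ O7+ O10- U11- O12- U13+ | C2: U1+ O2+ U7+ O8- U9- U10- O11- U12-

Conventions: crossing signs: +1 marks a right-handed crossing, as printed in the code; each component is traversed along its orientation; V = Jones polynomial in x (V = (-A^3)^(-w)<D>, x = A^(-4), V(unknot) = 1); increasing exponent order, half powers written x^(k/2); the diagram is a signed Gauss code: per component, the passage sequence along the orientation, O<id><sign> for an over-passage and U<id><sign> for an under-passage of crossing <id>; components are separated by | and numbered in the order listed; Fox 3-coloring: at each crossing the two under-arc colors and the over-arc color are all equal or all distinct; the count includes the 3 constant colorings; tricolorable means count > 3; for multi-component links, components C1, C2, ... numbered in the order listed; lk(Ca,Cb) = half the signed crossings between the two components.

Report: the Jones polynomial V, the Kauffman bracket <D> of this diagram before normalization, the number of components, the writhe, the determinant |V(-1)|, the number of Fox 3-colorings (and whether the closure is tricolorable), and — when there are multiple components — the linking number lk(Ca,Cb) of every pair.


V = -x^(-9/2) + 2x^(-7/2) - 3x^(-5/2) + 3x^(-3/2) - 4x^(-1/2) + 2x^(1/2) - 2x^(3/2) + x^(5/2)
<D> = -A^-13 + 2A^-9 - 2A^-5 + 4A^-1 - 3A^3 + 3A^7 - 2A^11 + A^15 (w = -1)
2 components over 13 crossings, w = -1
lk(C1,C2): -1
9 Fox colorings among 3^13, |V(-1)| = 18: tricolorable
why: summing lk over 1 pair gives -1


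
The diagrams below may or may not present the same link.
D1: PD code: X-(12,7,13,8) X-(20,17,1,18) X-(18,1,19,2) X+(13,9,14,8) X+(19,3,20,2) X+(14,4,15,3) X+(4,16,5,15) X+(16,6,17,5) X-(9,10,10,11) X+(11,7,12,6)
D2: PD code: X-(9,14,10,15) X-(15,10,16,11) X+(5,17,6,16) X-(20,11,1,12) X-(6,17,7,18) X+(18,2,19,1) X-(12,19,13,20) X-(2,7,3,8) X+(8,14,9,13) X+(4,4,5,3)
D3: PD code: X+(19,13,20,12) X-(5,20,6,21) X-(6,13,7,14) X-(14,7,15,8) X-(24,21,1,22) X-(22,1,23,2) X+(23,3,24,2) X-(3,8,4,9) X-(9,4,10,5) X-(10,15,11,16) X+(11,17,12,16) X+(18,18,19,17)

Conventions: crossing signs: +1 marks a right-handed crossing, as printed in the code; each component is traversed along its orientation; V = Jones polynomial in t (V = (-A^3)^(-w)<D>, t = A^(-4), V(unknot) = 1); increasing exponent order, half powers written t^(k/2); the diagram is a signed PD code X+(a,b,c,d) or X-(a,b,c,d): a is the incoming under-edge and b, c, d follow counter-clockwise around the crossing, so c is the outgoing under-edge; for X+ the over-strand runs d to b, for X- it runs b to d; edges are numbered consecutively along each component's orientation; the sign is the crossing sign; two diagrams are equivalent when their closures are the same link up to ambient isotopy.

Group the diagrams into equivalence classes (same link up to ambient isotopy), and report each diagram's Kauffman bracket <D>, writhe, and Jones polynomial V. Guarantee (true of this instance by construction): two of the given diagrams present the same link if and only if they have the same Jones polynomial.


equivalence classes: {D1} | {D2} | {D3}
D1 (bracket -A^-10 + A^-6 + A^2; 10 crossings at w = +2): V = t + t^3 - t^4
D2 (bracket A^-6; 10 crossings at w = -2): V = 1
V(D3) = -t^-6 + t^-5 - t^-4 + 2t^-3 - t^-2 + t^-1  (w -4, c 12, <D> = A^-8 - A^-4 + 2 - A^4 + A^8 - A^12)
observation: V(t) takes 3 values over 3 diagrams, fixing the grouping


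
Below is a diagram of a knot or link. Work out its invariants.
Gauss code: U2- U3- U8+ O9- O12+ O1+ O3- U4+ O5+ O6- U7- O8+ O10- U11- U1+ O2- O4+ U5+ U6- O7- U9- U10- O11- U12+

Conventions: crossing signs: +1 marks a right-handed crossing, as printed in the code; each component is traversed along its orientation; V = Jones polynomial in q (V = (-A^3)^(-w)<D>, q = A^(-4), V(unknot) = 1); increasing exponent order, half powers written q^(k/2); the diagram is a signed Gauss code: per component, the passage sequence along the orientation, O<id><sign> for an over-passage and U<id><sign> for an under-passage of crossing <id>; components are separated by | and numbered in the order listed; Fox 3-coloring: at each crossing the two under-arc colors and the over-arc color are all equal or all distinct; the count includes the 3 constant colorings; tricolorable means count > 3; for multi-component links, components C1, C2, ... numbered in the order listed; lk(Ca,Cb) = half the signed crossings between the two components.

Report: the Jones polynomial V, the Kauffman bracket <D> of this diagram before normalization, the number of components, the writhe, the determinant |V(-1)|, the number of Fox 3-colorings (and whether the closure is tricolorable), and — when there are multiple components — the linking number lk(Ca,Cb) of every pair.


V(q) = -q^-4 + q^-3 + q^-1
bracket: A^-2 + A^6 - A^10, w = -2
1 component, writhe -2, over 12 crossings
det 3, colorings 9 of 3^12 — tricolorable
observation: w = -2 (over 12 crossings) is diagram-only; (-A^3)^(2) removes it from V


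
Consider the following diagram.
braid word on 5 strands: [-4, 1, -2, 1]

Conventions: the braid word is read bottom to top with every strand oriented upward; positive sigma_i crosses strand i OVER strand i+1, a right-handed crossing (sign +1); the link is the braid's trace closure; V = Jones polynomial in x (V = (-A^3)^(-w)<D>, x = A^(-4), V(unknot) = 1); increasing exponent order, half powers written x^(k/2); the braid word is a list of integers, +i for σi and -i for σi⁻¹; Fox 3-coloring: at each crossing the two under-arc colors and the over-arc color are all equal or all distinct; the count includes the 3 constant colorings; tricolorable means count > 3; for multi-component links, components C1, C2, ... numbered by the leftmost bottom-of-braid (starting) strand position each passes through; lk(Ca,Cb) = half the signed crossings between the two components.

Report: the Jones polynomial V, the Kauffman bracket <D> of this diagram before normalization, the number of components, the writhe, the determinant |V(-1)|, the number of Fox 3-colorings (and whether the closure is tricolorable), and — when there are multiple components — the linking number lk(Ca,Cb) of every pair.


V = 1 + x + x^2 + x^3
<D> = A^-12 + A^-8 + A^-4 + 1 (w = 0)
3 components over 4 crossings, w = 0
lk(C1,C2): +1
lk(C1,C3) = 0
linking number lk(C2,C3) = 0
9 Fox colorings among 3^4, |V(-1)| = 0: tricolorable
why: w = 0 shifts under R1 moves; the (-A^3)^(0) factor cancels that in V


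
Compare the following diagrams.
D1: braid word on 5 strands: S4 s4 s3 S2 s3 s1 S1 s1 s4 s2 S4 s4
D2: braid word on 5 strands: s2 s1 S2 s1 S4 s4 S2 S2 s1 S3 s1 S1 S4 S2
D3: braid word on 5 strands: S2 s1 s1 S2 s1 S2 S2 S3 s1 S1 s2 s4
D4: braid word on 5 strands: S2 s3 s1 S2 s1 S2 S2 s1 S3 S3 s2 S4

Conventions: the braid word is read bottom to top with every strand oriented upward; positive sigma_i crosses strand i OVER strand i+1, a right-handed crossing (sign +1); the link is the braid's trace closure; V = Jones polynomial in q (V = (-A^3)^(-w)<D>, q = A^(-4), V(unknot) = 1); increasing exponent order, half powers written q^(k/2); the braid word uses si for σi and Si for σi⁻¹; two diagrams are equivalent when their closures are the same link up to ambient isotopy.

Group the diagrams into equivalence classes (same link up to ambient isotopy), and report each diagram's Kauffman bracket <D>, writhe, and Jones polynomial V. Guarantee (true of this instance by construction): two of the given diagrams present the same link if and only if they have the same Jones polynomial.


classes: {D1} | {D2, D3, D4}
V(D1) = 1  [12 crossings, <D> = A^12, w = +4]
D2 (bracket -A^-18 + 2A^-14 - 2A^-10 + 3A^-6 - 2A^-2 + 2A^2 - A^6; 14 crossings at w = -2): V = -q^-3 + 2q^-2 - 2q^-1 + 3 - 2q + 2q^2 - q^3
V(D3) = -q^-3 + 2q^-2 - 2q^-1 + 3 - 2q + 2q^2 - q^3  (w 0, c 12, <D> = -A^-12 + 2A^-8 - 2A^-4 + 3 - 2A^4 + 2A^8 - A^12)
V(D4) = -q^-3 + 2q^-2 - 2q^-1 + 3 - 2q + 2q^2 - q^3  (w -2, c 12, <D> = -A^-18 + 2A^-14 - 2A^-10 + 3A^-6 - 2A^-2 + 2A^2 - A^6)
note: comparing 4 Jones polynomials yields 2 groups


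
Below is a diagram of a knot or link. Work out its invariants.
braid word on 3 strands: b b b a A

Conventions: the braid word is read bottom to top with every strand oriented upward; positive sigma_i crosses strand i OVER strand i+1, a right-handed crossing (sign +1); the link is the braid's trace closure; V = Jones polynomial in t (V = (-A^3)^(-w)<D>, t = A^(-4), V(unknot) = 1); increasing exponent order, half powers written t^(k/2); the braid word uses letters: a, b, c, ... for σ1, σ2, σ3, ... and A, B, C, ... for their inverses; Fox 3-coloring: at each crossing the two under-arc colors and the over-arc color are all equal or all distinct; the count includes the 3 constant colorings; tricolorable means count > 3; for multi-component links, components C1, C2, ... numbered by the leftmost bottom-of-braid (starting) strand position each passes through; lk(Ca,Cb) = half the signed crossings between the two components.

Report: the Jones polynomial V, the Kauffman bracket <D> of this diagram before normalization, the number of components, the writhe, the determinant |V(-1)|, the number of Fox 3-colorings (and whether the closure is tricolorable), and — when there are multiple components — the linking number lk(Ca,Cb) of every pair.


V(t) = -t^(1/2) - t^(3/2) - t^(5/2) + t^(9/2)
bracket: -A^-9 + A^-1 + A^3 + A^7, w = +3
2 components, writhe +3, over 5 crossings
lk(C1,C2) = 0
det 0, colorings 27 of 3^6 — tricolorable
observation: |V(-1)| = 0: so tricolorable, since 3 divides 0
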